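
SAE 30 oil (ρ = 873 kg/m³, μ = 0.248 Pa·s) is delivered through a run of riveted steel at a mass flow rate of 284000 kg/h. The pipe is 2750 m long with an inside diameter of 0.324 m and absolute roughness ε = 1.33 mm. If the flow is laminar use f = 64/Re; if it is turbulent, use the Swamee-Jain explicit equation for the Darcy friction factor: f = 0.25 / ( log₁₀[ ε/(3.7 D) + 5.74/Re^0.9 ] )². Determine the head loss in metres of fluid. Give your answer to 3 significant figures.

ṁ = 284000 kg/h = 284000/3600 = 78.89 kg/s.
A = πD²/4 = π(0.324)²/4 = 0.08245 m²; mean velocity V = ṁ/(ρA) = 78.89/(873 · 0.08245) = 1.096 m/s.
Reynolds number Re = ρVD/μ = 873 · 1.096 · 0.324 / 0.248 = 1250.
Re < 2300 → laminar flow, so f = 64/Re = 64/1250 = 0.0512 (the turbulent correlation is not needed).
Darcy-Weisbach: ΔP = f(L/D)(ρV²/2) = 0.0512·(2750/0.324)·(873·1.096²/2) = 0.0512·8488·524.4 = 2.279e+05 Pa.
Head loss h_f = ΔP/(ρg) = 2.279e+05/(873·9.81) = 26.6 m.

h_f ≈ 26.6 m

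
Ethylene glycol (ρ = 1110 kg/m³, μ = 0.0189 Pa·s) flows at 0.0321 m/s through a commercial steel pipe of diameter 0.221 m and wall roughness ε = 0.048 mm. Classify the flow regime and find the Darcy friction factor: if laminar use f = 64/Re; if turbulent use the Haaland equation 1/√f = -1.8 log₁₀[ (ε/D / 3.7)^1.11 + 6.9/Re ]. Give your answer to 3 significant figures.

f ≈ 0.154

Re = ρVD/μ = 1110·0.0321·0.221/0.0189 = 416.6.
Re < 2300 → laminar, so f = 64/Re = 0.1536 (roughness is irrelevant in laminar flow).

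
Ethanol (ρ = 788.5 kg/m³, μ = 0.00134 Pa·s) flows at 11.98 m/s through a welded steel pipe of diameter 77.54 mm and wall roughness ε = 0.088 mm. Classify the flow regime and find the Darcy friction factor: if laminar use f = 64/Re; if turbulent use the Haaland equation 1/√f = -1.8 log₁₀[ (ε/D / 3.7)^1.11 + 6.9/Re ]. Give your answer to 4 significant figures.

f ≈ 0.02073

Re = ρVD/μ = 788.5·11.98·0.07754/0.00134 = 5.466e+05.
Re > 4000 → turbulent. ε/D = 8.8e-05/0.07754 = 0.00113; Haaland: 1/√f = -1.8 log₁₀[0.000126 + 1.26e-05] = 6.945, so f = 0.02073.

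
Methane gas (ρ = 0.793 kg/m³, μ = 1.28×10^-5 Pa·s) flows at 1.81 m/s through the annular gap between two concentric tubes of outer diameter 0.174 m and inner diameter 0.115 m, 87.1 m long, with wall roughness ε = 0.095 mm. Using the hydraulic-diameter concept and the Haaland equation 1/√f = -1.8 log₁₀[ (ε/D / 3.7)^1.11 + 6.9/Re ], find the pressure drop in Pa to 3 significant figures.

ΔP ≈ 69.9 Pa

Hydraulic diameter D_h = 4A/P = D_o - D_i = 0.174 - 0.115 = 0.059 m.
Re = ρVD_h/μ = 0.793·1.81·0.059/1.28e-05 = 6616.
ε/D_h = 9.5e-05/0.059 = 0.00161; Haaland gives 1/√f = -1.8 log₁₀[0.000186+0.00104] = 5.239, so f = 0.03643.
ΔP = f(L/D_h)(ρV²/2) = 0.03643·87.1/0.059·1.299 = 69.87 Pa.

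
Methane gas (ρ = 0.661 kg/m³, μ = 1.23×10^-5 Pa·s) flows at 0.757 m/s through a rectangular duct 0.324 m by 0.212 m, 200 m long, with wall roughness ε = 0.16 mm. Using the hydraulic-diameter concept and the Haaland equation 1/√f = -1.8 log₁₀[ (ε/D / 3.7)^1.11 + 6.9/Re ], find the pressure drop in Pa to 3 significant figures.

Hydraulic diameter D_h = 4A/P = 4·(0.324·0.212)/(2·(0.324+0.212)) = 0.2748/1.072 = 0.2563 m.
Re = ρVD_h/μ = 0.661·0.757·0.2563/1.23e-05 = 1.043e+04.
ε/D_h = 0.00016/0.2563 = 0.000624; Haaland gives 1/√f = -1.8 log₁₀[6.49e-05+0.000662] = 5.65, so f = 0.03133.
ΔP = f(L/D_h)(ρV²/2) = 0.03133·200/0.2563·0.1894 = 4.63 Pa.

ΔP ≈ 4.63 Pa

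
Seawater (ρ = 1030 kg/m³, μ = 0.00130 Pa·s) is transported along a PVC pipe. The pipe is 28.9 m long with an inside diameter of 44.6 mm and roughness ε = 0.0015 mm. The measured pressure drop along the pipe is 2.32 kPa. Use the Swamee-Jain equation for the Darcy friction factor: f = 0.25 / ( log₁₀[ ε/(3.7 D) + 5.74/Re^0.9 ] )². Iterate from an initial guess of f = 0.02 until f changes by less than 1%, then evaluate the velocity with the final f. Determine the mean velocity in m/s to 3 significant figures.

Rearranging Darcy-Weisbach: V = √(2·ΔP·D/(f·L·ρ)). With ε/D = 1.5e-06/0.0446 = 3.36e-05, iterate starting from f = 0.02:
  f = 0.02 → V = √(2·2320·0.0446/(0.02·28.9·1030)) = 0.5896 m/s; Re = ρVD/μ = 2.083e+04; f → 0.02564
  f = 0.02564 → V = 0.5207 m/s; Re = 1.84e+04; f → 0.02644
  f = 0.02644 → V = 0.5127 m/s; Re = 1.812e+04; f → 0.02655
Converged (Δf/f < 1%). With the final f = 0.02655: V = √(2·2320·0.0446/(0.02655·28.9·1030)) = 0.5117 m/s.

V ≈ 0.512 m/s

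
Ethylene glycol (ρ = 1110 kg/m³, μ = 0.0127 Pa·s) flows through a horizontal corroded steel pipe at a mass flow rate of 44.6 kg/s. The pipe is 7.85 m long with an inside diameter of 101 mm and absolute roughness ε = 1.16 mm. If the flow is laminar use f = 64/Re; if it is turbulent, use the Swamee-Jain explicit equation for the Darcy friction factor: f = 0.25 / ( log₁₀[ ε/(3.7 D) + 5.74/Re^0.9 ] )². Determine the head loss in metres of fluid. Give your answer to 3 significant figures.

h_f ≈ 4.12 m

A = πD²/4 = π(0.101)²/4 = 0.008012 m²; mean velocity V = ṁ/(ρA) = 44.6/(1110 · 0.008012) = 5.015 m/s.
Reynolds number Re = ρVD/μ = 1110 · 5.015 · 0.101 / 0.0127 = 4.427e+04.
Re > 4000 → turbulent. Relative roughness ε/D = 0.00116/0.101 = 0.0115. Swamee-Jain: f = 0.25/(log₁₀[0.0115/3.7 + 5.74/4.427e+04^0.9])² = 0.25/(log₁₀[0.0031 + 0.000378])² = 0.25/(-2.458)² = 0.04137.
Darcy-Weisbach: ΔP = f(L/D)(ρV²/2) = 0.04137·(7.85/0.101)·(1110·5.015²/2) = 0.04137·77.72·1.396e+04 = 4.489e+04 Pa.
Head loss h_f = ΔP/(ρg) = 4.489e+04/(1110·9.81) = 4.12 m.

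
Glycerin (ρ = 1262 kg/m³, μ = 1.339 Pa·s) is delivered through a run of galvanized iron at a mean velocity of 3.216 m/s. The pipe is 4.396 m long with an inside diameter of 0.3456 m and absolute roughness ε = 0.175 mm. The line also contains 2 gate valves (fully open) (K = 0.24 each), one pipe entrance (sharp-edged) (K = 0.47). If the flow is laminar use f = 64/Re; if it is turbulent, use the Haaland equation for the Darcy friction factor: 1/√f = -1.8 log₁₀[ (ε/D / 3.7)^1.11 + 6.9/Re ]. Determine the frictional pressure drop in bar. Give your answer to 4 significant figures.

Reynolds number Re = ρVD/μ = 1262 · 3.216 · 0.3456 / 1.34 = 1048.
Re < 2300 → laminar flow, so f = 64/Re = 64/1048 = 0.0611 (the turbulent correlation is not needed).
Total minor-loss coefficient ΣK = 2·0.24 + 1·0.47 = 0.95.
ΔP = [f·L/D + ΣK]·(ρV²/2) = [0.0611·4.396/0.3456 + 0.95]·(1262·3.216²/2) = [0.7771 + 0.95]·6526 = 1.127e+04 Pa.
ΔP = 1.127e+04 Pa = 0.1127 bar.

ΔP ≈ 0.1127 bar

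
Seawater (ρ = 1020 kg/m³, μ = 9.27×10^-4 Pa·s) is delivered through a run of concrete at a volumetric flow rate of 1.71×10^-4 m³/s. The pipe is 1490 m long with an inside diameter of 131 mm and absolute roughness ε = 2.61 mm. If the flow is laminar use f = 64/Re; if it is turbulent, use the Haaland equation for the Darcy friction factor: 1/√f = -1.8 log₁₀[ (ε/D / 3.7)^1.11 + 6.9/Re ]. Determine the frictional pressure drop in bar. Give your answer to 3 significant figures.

Cross-sectional area A = πD²/4 = π(0.131)²/4 = 0.01348 m²; mean velocity V = Q/A = 0.000171/0.01348 = 0.01269 m/s.
Reynolds number Re = ρVD/μ = 1020 · 0.01269 · 0.131 / 0.000927 = 1829.
Re < 2300 → laminar flow, so f = 64/Re = 64/1829 = 0.035 (the turbulent correlation is not needed).
Darcy-Weisbach: ΔP = f(L/D)(ρV²/2) = 0.035·(1490/0.131)·(1020·0.01269²/2) = 0.035·1.137e+04·0.08209 = 32.68 Pa.
ΔP = 32.68 Pa = 3.27×10^-4 bar.

ΔP ≈ 3.27×10^-4 bar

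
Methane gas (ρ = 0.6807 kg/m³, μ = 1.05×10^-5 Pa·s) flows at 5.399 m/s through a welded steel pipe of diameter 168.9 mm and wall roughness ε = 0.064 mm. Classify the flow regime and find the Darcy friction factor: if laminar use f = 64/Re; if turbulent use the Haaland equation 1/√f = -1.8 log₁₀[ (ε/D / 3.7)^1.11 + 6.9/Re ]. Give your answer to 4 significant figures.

f ≈ 0.02123

Re = ρVD/μ = 0.6807·5.399·0.1689/1.05e-05 = 5.912e+04.
Re > 4000 → turbulent. ε/D = 6.4e-05/0.1689 = 0.000379; Haaland: 1/√f = -1.8 log₁₀[3.73e-05 + 0.000117] = 6.862, so f = 0.02123.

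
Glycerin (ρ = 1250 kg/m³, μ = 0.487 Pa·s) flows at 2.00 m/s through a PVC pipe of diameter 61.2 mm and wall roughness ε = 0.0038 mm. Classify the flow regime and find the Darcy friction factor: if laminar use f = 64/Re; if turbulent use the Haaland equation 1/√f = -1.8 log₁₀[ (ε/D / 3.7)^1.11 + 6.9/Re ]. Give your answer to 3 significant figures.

f ≈ 0.204

Re = ρVD/μ = 1250·2·0.0612/0.487 = 314.2.
Re < 2300 → laminar, so f = 64/Re = 0.2037 (roughness is irrelevant in laminar flow).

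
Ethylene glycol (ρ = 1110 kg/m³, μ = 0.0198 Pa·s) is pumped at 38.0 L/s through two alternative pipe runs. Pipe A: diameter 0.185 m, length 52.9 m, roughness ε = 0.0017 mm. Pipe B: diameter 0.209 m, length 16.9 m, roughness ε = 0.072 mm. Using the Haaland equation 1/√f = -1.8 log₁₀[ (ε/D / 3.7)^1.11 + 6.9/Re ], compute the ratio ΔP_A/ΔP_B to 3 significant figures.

Pipe A: V = Q/A = 0.038/0.02688 = 1.414 m/s; Re = 1.466e+04; ε/D = 9.19e-06; Haaland → f = 0.02789; ΔP_A = f(L/D)(ρV²/2) = 8845 Pa.
Pipe B: V = Q/A = 0.038/0.03431 = 1.108 m/s; Re = 1.298e+04; ε/D = 0.000344; Haaland → f = 0.02926; ΔP_B = f(L/D)(ρV²/2) = 1611 Pa.
ΔP_A/ΔP_B = 8845/1611 = 5.49.

ΔP_A/ΔP_B ≈ 5.49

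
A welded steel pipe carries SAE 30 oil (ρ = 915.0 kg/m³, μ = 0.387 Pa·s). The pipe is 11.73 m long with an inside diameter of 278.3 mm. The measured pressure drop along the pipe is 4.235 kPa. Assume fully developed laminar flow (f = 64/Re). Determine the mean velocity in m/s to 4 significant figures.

V ≈ 2.258 m/s

For laminar flow, f = 64/Re with Re = ρVD/μ, so Darcy-Weisbach reduces to ΔP = 32μLV/D². Solving for V: V = ΔP·D²/(32μL) = 4235·(0.2783)²/(32·0.387·11.73) = 2.258 m/s.
Check: Re = ρVD/μ = 915·2.258·0.2783/0.387 = 1486 < 2300, so the laminar assumption holds.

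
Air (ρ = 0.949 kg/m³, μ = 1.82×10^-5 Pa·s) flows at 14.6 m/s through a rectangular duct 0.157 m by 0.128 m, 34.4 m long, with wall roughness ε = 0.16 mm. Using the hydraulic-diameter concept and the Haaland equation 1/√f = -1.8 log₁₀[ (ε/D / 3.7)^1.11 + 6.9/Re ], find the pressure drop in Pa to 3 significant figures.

ΔP ≈ 550 Pa

Hydraulic diameter D_h = 4A/P = 4·(0.157·0.128)/(2·(0.157+0.128)) = 0.08038/0.57 = 0.141 m.
Re = ρVD_h/μ = 0.949·14.6·0.141/1.82e-05 = 1.074e+05.
ε/D_h = 0.00016/0.141 = 0.00113; Haaland gives 1/√f = -1.8 log₁₀[0.000126+6.43e-05] = 6.697, so f = 0.02229.
ΔP = f(L/D_h)(ρV²/2) = 0.02229·34.4/0.141·101.1 = 550 Pa.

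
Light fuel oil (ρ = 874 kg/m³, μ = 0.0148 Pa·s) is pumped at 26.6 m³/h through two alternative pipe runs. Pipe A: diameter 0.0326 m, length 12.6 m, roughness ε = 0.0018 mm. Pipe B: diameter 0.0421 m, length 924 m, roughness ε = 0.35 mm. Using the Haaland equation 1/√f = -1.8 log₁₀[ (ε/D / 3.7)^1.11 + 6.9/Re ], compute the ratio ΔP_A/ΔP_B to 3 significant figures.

ΔP_A/ΔP_B ≈ 0.0329

Pipe A: V = Q/A = 0.007389/0.0008347 = 8.852 m/s; Re = 1.704e+04; ε/D = 5.52e-05; Haaland → f = 0.02689; ΔP_A = f(L/D)(ρV²/2) = 3.559e+05 Pa.
Pipe B: V = Q/A = 0.007389/0.001392 = 5.308 m/s; Re = 1.32e+04; ε/D = 0.00831; Haaland → f = 0.04003; ΔP_B = f(L/D)(ρV²/2) = 1.082e+07 Pa.
ΔP_A/ΔP_B = 3.559e+05/1.082e+07 = 0.0329.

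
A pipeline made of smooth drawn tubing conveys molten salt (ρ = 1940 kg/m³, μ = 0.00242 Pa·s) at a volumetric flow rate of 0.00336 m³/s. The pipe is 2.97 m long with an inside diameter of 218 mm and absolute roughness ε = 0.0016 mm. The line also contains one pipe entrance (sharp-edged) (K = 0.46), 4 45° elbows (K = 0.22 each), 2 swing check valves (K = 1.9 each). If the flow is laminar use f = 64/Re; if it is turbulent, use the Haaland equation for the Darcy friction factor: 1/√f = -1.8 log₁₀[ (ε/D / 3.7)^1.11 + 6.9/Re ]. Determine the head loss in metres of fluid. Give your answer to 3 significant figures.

h_f ≈ 0.00228 m

Cross-sectional area A = πD²/4 = π(0.218)²/4 = 0.03733 m²; mean velocity V = Q/A = 0.00336/0.03733 = 0.09002 m/s.
Reynolds number Re = ρVD/μ = 1940 · 0.09002 · 0.218 / 0.00242 = 1.573e+04.
Re > 4000 → turbulent. Relative roughness ε/D = 1.6e-06/0.218 = 7.34e-06. Haaland: 1/√f = -1.8 log₁₀[(7.34e-06/3.7)^1.11 + 6.9/1.573e+04] = -1.8 log₁₀[4.68e-07 + 0.000439] = 6.043, so f = 0.02738.
Total minor-loss coefficient ΣK = 1·0.46 + 4·0.22 + 2·1.9 = 5.14.
ΔP = [f·L/D + ΣK]·(ρV²/2) = [0.02738·2.97/0.218 + 5.14]·(1940·0.09002²/2) = [0.373 + 5.14]·7.86 = 43.33 Pa.
Head loss h_f = ΔP/(ρg) = 43.33/(1940·9.81) = 0.00228 m.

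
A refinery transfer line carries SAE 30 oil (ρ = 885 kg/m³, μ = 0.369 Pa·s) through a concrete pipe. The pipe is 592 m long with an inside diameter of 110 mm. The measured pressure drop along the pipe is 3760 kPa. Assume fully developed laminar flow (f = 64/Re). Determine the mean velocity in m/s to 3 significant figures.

For laminar flow, f = 64/Re with Re = ρVD/μ, so Darcy-Weisbach reduces to ΔP = 32μLV/D². Solving for V: V = ΔP·D²/(32μL) = 3.76e+06·(0.11)²/(32·0.369·592) = 6.508 m/s.
Check: Re = ρVD/μ = 885·6.508·0.11/0.369 = 1717 < 2300, so the laminar assumption holds.

V ≈ 6.51 m/s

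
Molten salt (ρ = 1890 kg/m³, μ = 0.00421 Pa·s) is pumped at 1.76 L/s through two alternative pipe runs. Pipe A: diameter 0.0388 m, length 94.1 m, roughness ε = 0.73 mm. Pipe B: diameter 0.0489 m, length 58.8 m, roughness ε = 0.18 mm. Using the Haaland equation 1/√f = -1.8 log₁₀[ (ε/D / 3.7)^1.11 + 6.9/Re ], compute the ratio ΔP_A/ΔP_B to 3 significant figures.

ΔP_A/ΔP_B ≈ 7.76

Pipe A: V = Q/A = 0.00176/0.001182 = 1.489 m/s; Re = 2.593e+04; ε/D = 0.0188; Haaland → f = 0.0491; ΔP_A = f(L/D)(ρV²/2) = 2.493e+05 Pa.
Pipe B: V = Q/A = 0.00176/0.001878 = 0.9371 m/s; Re = 2.057e+04; ε/D = 0.00368; Haaland → f = 0.03219; ΔP_B = f(L/D)(ρV²/2) = 3.212e+04 Pa.
ΔP_A/ΔP_B = 2.493e+05/3.212e+04 = 7.76.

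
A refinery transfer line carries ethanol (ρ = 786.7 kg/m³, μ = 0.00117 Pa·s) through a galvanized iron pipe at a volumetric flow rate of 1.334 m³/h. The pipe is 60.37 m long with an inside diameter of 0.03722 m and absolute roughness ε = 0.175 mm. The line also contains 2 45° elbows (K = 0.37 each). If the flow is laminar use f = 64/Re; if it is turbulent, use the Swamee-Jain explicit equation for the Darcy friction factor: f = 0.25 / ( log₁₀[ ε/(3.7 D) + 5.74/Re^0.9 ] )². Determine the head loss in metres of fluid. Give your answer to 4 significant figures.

h_f ≈ 0.3782 m

Q = 1.334 m³/h = 1.334/3600 = 0.0003706 m³/s.
Cross-sectional area A = πD²/4 = π(0.03722)²/4 = 0.001088 m²; mean velocity V = Q/A = 0.0003706/0.001088 = 0.3406 m/s.
Reynolds number Re = ρVD/μ = 786.7 · 0.3406 · 0.03722 / 0.00117 = 8523.
Re > 4000 → turbulent. Relative roughness ε/D = 0.000175/0.03722 = 0.0047. Swamee-Jain: f = 0.25/(log₁₀[0.0047/3.7 + 5.74/8523^0.9])² = 0.25/(log₁₀[0.00127 + 0.00166])² = 0.25/(-2.532)² = 0.03899.
Total minor-loss coefficient ΣK = 2·0.37 = 0.74.
ΔP = [f·L/D + ΣK]·(ρV²/2) = [0.03899·60.37/0.03722 + 0.74]·(786.7·0.3406²/2) = [63.23 + 0.74]·45.62 = 2919 Pa.
Head loss h_f = ΔP/(ρg) = 2919/(786.7·9.81) = 0.3782 m.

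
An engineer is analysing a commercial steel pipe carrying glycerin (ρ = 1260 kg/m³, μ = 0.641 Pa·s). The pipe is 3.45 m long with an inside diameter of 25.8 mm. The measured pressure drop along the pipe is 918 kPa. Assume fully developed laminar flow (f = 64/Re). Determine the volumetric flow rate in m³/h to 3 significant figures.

For laminar flow, f = 64/Re with Re = ρVD/μ, so Darcy-Weisbach reduces to ΔP = 32μLV/D². Solving for V: V = ΔP·D²/(32μL) = 9.18e+05·(0.0258)²/(32·0.641·3.45) = 8.635 m/s.
Check: Re = ρVD/μ = 1260·8.635·0.0258/0.641 = 437.9 < 2300, so the laminar assumption holds.
Q = V·A = 8.635·(π/4·0.0258²) = 0.004514 m³/s = 16.3 m³/h.

Q ≈ 16.3 m³/h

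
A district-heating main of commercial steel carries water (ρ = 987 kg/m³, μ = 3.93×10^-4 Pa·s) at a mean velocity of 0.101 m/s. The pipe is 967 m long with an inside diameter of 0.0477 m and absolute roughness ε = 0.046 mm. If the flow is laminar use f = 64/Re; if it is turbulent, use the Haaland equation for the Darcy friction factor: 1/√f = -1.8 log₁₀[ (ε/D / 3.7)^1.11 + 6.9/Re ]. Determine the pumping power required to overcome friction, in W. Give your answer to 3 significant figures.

Reynolds number Re = ρVD/μ = 987 · 0.101 · 0.0477 / 0.000393 = 1.21e+04.
Re > 4000 → turbulent. Relative roughness ε/D = 4.6e-05/0.0477 = 0.000964. Haaland: 1/√f = -1.8 log₁₀[(0.000964/3.7)^1.11 + 6.9/1.21e+04] = -1.8 log₁₀[0.000105 + 0.00057] = 5.707, so f = 0.03071.
Darcy-Weisbach: ΔP = f(L/D)(ρV²/2) = 0.03071·(967/0.0477)·(987·0.101²/2) = 0.03071·2.027e+04·5.034 = 3134 Pa.
Q = V·A = 0.101·0.001787 = 0.0001805 m³/s.
Pumping power P = QΔP = 0.0001805·3134 = 0.5656 W = 0.566 W.

P ≈ 0.566 W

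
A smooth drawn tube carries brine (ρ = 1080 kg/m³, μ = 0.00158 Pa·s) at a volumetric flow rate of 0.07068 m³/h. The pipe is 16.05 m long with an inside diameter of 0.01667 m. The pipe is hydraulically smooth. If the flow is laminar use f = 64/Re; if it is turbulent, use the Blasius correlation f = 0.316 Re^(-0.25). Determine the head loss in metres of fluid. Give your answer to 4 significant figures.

Q = 0.07068 m³/h = 0.07068/3600 = 1.963e-05 m³/s.
Cross-sectional area A = πD²/4 = π(0.01667)²/4 = 0.0002183 m²; mean velocity V = Q/A = 1.963e-05/0.0002183 = 0.08996 m/s.
Reynolds number Re = ρVD/μ = 1080 · 0.08996 · 0.01667 / 0.00158 = 1025.
Re < 2300 → laminar flow, so f = 64/Re = 64/1025 = 0.06244 (the turbulent correlation is not needed).
Darcy-Weisbach: ΔP = f(L/D)(ρV²/2) = 0.06244·(16.05/0.01667)·(1080·0.08996²/2) = 0.06244·962.8·4.37 = 262.7 Pa.
Head loss h_f = ΔP/(ρg) = 262.7/(1080·9.81) = 0.02479 m.

h_f ≈ 0.02479 m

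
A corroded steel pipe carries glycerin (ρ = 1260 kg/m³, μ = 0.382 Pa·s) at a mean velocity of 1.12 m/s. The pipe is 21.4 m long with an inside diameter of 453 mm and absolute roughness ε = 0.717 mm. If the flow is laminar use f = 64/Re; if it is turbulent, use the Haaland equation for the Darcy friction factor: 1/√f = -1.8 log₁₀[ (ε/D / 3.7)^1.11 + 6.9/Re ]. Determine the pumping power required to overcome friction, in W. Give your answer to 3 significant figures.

P ≈ 258 W

Reynolds number Re = ρVD/μ = 1260 · 1.12 · 0.453 / 0.382 = 1673.
Re < 2300 → laminar flow, so f = 64/Re = 64/1673 = 0.03824 (the turbulent correlation is not needed).
Darcy-Weisbach: ΔP = f(L/D)(ρV²/2) = 0.03824·(21.4/0.453)·(1260·1.12²/2) = 0.03824·47.24·790.3 = 1428 Pa.
Q = V·A = 1.12·0.1612 = 0.1805 m³/s.
Pumping power P = QΔP = 0.1805·1428 = 257.7 W = 258 W.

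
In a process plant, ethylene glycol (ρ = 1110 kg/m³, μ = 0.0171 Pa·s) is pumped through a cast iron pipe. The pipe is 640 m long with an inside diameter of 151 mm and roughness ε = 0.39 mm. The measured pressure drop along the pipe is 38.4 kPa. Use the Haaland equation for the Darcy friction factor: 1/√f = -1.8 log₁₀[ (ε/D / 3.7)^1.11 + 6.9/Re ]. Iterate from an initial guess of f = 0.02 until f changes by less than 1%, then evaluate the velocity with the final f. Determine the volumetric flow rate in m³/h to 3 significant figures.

Rearranging Darcy-Weisbach: V = √(2·ΔP·D/(f·L·ρ)). With ε/D = 0.00039/0.151 = 0.00258, iterate starting from f = 0.02:
  f = 0.02 → V = √(2·3.84e+04·0.151/(0.02·640·1110)) = 0.9034 m/s; Re = ρVD/μ = 8855; f → 0.03519
  f = 0.03519 → V = 0.6811 m/s; Re = 6676; f → 0.03746
  f = 0.03746 → V = 0.6602 m/s; Re = 6471; f → 0.03773
Converged (Δf/f < 1%). With the final f = 0.03773: V = √(2·3.84e+04·0.151/(0.03773·640·1110)) = 0.6578 m/s.
Q = V·A = 0.6578·(π/4·0.151²) = 0.01178 m³/s = 42.4 m³/h.

Q ≈ 42.4 m³/h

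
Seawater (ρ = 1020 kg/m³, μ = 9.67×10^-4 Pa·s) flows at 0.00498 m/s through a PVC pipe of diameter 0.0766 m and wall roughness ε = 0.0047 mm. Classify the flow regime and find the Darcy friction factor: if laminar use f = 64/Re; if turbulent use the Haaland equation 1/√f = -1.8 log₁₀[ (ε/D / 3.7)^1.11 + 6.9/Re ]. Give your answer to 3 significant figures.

Re = ρVD/μ = 1020·0.00498·0.0766/0.000967 = 402.4.
Re < 2300 → laminar, so f = 64/Re = 0.1591 (roughness is irrelevant in laminar flow).

f ≈ 0.159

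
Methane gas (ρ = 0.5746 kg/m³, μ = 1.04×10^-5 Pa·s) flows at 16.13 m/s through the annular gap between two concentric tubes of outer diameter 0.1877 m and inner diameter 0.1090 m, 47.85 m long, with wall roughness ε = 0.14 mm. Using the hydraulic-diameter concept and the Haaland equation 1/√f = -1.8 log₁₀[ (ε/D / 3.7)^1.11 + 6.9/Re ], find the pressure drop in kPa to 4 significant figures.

Hydraulic diameter D_h = 4A/P = D_o - D_i = 0.1877 - 0.109 = 0.0787 m.
Re = ρVD_h/μ = 0.5746·16.13·0.0787/1.04e-05 = 7.014e+04.
ε/D_h = 0.00014/0.0787 = 0.00178; Haaland gives 1/√f = -1.8 log₁₀[0.000207+9.84e-05] = 6.326, so f = 0.02499.
ΔP = f(L/D_h)(ρV²/2) = 0.02499·47.85/0.0787·74.75 = 1136 Pa.
ΔP = 1.136 kPa.

ΔP ≈ 1.136 kPa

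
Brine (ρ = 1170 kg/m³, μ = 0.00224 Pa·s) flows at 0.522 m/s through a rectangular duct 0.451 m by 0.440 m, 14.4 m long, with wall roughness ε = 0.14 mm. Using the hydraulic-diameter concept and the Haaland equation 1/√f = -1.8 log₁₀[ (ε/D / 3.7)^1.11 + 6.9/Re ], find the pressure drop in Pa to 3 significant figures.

Hydraulic diameter D_h = 4A/P = 4·(0.451·0.44)/(2·(0.451+0.44)) = 0.7938/1.782 = 0.4454 m.
Re = ρVD_h/μ = 1170·0.522·0.4454/0.00224 = 1.214e+05.
ε/D_h = 0.00014/0.4454 = 0.000314; Haaland gives 1/√f = -1.8 log₁₀[3.03e-05+5.68e-05] = 7.308, so f = 0.01872.
ΔP = f(L/D_h)(ρV²/2) = 0.01872·14.4/0.4454·159.4 = 96.49 Pa.

ΔP ≈ 96.5 Pa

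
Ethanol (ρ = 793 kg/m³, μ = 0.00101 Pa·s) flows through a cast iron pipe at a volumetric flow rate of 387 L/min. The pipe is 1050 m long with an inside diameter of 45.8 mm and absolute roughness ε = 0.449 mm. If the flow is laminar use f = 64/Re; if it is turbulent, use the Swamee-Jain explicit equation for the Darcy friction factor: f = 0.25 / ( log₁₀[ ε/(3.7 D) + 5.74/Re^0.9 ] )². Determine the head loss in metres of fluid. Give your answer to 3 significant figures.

Q = 387 L/min = 387/60000 = 0.00645 m³/s.
Cross-sectional area A = πD²/4 = π(0.0458)²/4 = 0.001647 m²; mean velocity V = Q/A = 0.00645/0.001647 = 3.915 m/s.
Reynolds number Re = ρVD/μ = 793 · 3.915 · 0.0458 / 0.00101 = 1.408e+05.
Re > 4000 → turbulent. Relative roughness ε/D = 0.000449/0.0458 = 0.0098. Swamee-Jain: f = 0.25/(log₁₀[0.0098/3.7 + 5.74/1.408e+05^0.9])² = 0.25/(log₁₀[0.00265 + 0.000133])² = 0.25/(-2.555)² = 0.03828.
Darcy-Weisbach: ΔP = f(L/D)(ρV²/2) = 0.03828·(1050/0.0458)·(793·3.915²/2) = 0.03828·2.293e+04·6077 = 5.334e+06 Pa.
Head loss h_f = ΔP/(ρg) = 5.334e+06/(793·9.81) = 686 m.

h_f ≈ 686 m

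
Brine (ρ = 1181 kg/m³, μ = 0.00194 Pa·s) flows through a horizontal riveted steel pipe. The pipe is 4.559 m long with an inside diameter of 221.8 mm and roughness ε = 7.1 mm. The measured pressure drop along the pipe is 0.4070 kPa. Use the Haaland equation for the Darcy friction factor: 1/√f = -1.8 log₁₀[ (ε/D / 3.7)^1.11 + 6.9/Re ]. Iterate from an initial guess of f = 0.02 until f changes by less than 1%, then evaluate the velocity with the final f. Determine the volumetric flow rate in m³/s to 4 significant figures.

Q ≈ 0.02909 m³/s

Rearranging Darcy-Weisbach: V = √(2·ΔP·D/(f·L·ρ)). With ε/D = 0.0071/0.2218 = 0.032, iterate starting from f = 0.02:
  f = 0.02 → V = √(2·407·0.2218/(0.02·4.559·1181)) = 1.295 m/s; Re = ρVD/μ = 1.748e+05; f → 0.05904
  f = 0.05904 → V = 0.7537 m/s; Re = 1.018e+05; f → 0.05916
Converged (Δf/f < 1%). With the final f = 0.05916: V = √(2·407·0.2218/(0.05916·4.559·1181)) = 0.7529 m/s.
Q = V·A = 0.7529·(π/4·0.2218²) = 0.02909 m³/s = 0.02909 m³/s.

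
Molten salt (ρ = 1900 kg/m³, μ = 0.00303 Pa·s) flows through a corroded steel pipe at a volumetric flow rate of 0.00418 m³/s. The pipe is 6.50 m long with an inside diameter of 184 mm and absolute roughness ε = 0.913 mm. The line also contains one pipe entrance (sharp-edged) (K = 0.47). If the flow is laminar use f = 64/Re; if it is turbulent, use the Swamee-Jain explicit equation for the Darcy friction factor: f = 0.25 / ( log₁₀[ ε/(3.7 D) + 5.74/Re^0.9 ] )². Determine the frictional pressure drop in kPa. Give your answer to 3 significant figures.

Cross-sectional area A = πD²/4 = π(0.184)²/4 = 0.02659 m²; mean velocity V = Q/A = 0.00418/0.02659 = 0.1572 m/s.
Reynolds number Re = ρVD/μ = 1900 · 0.1572 · 0.184 / 0.00303 = 1.814e+04.
Re > 4000 → turbulent. Relative roughness ε/D = 0.000913/0.184 = 0.00496. Swamee-Jain: f = 0.25/(log₁₀[0.00496/3.7 + 5.74/1.814e+04^0.9])² = 0.25/(log₁₀[0.00134 + 0.000844])² = 0.25/(-2.661)² = 0.03532.
Total minor-loss coefficient ΣK = 1·0.47 = 0.47.
ΔP = [f·L/D + ΣK]·(ρV²/2) = [0.03532·6.5/0.184 + 0.47]·(1900·0.1572²/2) = [1.248 + 0.47]·23.48 = 40.32 Pa.
ΔP = 40.32 Pa = 0.0403 kPa.

ΔP ≈ 0.0403 kPa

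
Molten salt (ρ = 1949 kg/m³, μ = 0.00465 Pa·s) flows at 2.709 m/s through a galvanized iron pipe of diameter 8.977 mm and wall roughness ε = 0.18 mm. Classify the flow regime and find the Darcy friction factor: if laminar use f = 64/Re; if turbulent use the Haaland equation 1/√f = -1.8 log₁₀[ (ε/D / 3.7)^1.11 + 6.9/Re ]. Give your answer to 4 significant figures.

Re = ρVD/μ = 1949·2.709·0.008977/0.00465 = 1.019e+04.
Re > 4000 → turbulent. ε/D = 0.00018/0.008977 = 0.0201; Haaland: 1/√f = -1.8 log₁₀[0.00305 + 0.000677] = 4.371, so f = 0.05234.

f ≈ 0.05234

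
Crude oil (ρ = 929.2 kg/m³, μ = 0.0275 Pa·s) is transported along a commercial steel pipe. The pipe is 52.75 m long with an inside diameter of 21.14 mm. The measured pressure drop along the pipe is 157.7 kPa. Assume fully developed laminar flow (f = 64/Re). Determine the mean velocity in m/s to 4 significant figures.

V ≈ 1.518 m/s

For laminar flow, f = 64/Re with Re = ρVD/μ, so Darcy-Weisbach reduces to ΔP = 32μLV/D². Solving for V: V = ΔP·D²/(32μL) = 1.577e+05·(0.02114)²/(32·0.0275·52.75) = 1.518 m/s.
Check: Re = ρVD/μ = 929.2·1.518·0.02114/0.0275 = 1084 < 2300, so the laminar assumption holds.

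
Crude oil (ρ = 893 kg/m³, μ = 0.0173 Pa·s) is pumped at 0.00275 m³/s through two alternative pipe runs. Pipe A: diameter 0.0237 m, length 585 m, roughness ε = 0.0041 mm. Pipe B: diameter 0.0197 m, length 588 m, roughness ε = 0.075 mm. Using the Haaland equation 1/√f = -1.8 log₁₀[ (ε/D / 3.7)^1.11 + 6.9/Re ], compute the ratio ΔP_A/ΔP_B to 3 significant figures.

ΔP_A/ΔP_B ≈ 0.362

Pipe A: V = Q/A = 0.00275/0.0004412 = 6.234 m/s; Re = 7626; ε/D = 0.000173; Haaland → f = 0.03348; ΔP_A = f(L/D)(ρV²/2) = 1.434e+07 Pa.
Pipe B: V = Q/A = 0.00275/0.0003048 = 9.022 m/s; Re = 9174; ε/D = 0.00381; Haaland → f = 0.03649; ΔP_B = f(L/D)(ρV²/2) = 3.958e+07 Pa.
ΔP_A/ΔP_B = 1.434e+07/3.958e+07 = 0.362.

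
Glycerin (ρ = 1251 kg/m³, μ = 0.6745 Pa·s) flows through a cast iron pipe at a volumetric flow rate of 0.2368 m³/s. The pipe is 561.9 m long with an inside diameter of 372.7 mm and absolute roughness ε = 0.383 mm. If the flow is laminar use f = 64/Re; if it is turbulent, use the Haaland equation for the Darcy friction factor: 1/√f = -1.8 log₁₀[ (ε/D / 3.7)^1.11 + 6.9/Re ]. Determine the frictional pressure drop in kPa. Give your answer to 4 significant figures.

ΔP ≈ 189.5 kPa

Cross-sectional area A = πD²/4 = π(0.3727)²/4 = 0.1091 m²; mean velocity V = Q/A = 0.2368/0.1091 = 2.171 m/s.
Reynolds number Re = ρVD/μ = 1251 · 2.171 · 0.3727 / 0.674 = 1500.
Re < 2300 → laminar flow, so f = 64/Re = 64/1500 = 0.04266 (the turbulent correlation is not needed).
Darcy-Weisbach: ΔP = f(L/D)(ρV²/2) = 0.04266·(561.9/0.3727)·(1251·2.171²/2) = 0.04266·1508·2947 = 1.895e+05 Pa.
ΔP = 1.895e+05 Pa = 189.5 kPa.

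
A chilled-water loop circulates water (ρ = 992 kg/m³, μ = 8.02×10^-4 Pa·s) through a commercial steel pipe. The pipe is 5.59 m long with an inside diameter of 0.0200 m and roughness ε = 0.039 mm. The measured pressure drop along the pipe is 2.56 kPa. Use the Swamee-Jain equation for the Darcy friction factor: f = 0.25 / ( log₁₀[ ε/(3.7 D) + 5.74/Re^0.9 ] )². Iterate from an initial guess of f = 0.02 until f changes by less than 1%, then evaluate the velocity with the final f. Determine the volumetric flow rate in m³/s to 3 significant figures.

Rearranging Darcy-Weisbach: V = √(2·ΔP·D/(f·L·ρ)). With ε/D = 3.9e-05/0.02 = 0.00195, iterate starting from f = 0.02:
  f = 0.02 → V = √(2·2560·0.02/(0.02·5.59·992)) = 0.9609 m/s; Re = ρVD/μ = 2.377e+04; f → 0.02922
  f = 0.02922 → V = 0.795 m/s; Re = 1.967e+04; f → 0.03009
  f = 0.03009 → V = 0.7833 m/s; Re = 1.938e+04; f → 0.03017
Converged (Δf/f < 1%). With the final f = 0.03017: V = √(2·2560·0.02/(0.03017·5.59·992)) = 0.7824 m/s.
Q = V·A = 0.7824·(π/4·0.02²) = 0.0002458 m³/s = 2.46×10^-4 m³/s.

Q ≈ 2.46×10^-4 m³/s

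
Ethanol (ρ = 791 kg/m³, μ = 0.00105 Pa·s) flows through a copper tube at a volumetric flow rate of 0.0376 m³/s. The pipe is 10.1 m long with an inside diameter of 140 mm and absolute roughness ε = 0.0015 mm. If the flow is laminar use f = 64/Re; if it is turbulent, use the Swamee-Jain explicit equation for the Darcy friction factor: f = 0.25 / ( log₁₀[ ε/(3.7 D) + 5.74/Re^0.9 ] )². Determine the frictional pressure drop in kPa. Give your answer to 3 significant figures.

Cross-sectional area A = πD²/4 = π(0.14)²/4 = 0.01539 m²; mean velocity V = Q/A = 0.0376/0.01539 = 2.443 m/s.
Reynolds number Re = ρVD/μ = 791 · 2.443 · 0.14 / 0.00105 = 2.576e+05.
Re > 4000 → turbulent. Relative roughness ε/D = 1.5e-06/0.14 = 1.07e-05. Swamee-Jain: f = 0.25/(log₁₀[1.07e-05/3.7 + 5.74/2.576e+05^0.9])² = 0.25/(log₁₀[2.9e-06 + 7.75e-05])² = 0.25/(-4.095)² = 0.01491.
Darcy-Weisbach: ΔP = f(L/D)(ρV²/2) = 0.01491·(10.1/0.14)·(791·2.443²/2) = 0.01491·72.14·2360 = 2538 Pa.
ΔP = 2538 Pa = 2.54 kPa.

ΔP ≈ 2.54 kPa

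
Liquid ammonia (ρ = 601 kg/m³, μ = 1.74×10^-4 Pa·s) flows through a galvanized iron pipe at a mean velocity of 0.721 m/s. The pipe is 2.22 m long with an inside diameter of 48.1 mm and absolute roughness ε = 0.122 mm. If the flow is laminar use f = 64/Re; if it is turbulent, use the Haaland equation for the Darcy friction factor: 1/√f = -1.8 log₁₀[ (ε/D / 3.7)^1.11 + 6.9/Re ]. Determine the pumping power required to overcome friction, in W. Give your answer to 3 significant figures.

Reynolds number Re = ρVD/μ = 601 · 0.721 · 0.0481 / 0.000174 = 1.198e+05.
Re > 4000 → turbulent. Relative roughness ε/D = 0.000122/0.0481 = 0.00254. Haaland: 1/√f = -1.8 log₁₀[(0.00254/3.7)^1.11 + 6.9/1.198e+05] = -1.8 log₁₀[0.000308 + 5.76e-05] = 6.187, so f = 0.02612.
Darcy-Weisbach: ΔP = f(L/D)(ρV²/2) = 0.02612·(2.22/0.0481)·(601·0.721²/2) = 0.02612·46.15·156.2 = 188.3 Pa.
Q = V·A = 0.721·0.001817 = 0.00131 m³/s.
Pumping power P = QΔP = 0.00131·188.3 = 0.2467 W = 0.247 W.

P ≈ 0.247 W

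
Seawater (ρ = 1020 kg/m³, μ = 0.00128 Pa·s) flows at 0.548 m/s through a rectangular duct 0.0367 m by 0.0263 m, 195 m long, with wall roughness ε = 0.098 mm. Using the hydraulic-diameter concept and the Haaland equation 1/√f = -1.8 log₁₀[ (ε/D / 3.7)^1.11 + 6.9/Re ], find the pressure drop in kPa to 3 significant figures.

Hydraulic diameter D_h = 4A/P = 4·(0.0367·0.0263)/(2·(0.0367+0.0263)) = 0.003861/0.126 = 0.03064 m.
Re = ρVD_h/μ = 1020·0.548·0.03064/0.00128 = 1.338e+04.
ε/D_h = 9.8e-05/0.03064 = 0.0032; Haaland gives 1/√f = -1.8 log₁₀[0.000398+0.000516] = 5.471, so f = 0.03341.
ΔP = f(L/D_h)(ρV²/2) = 0.03341·195/0.03064·153.2 = 3.257e+04 Pa.
ΔP = 32.6 kPa.

ΔP ≈ 32.6 kPa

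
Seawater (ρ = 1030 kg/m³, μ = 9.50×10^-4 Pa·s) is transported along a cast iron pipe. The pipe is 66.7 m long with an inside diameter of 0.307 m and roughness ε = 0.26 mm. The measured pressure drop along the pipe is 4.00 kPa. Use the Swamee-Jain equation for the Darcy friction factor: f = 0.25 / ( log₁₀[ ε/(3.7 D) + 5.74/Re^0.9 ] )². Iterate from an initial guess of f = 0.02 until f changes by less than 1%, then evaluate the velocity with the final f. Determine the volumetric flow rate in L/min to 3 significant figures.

Rearranging Darcy-Weisbach: V = √(2·ΔP·D/(f·L·ρ)). With ε/D = 0.00026/0.307 = 0.000847, iterate starting from f = 0.02:
  f = 0.02 → V = √(2·4000·0.307/(0.02·66.7·1030)) = 1.337 m/s; Re = ρVD/μ = 4.45e+05; f → 0.01974
  f = 0.01974 → V = 1.346 m/s; Re = 4.479e+05; f → 0.01974
Converged (Δf/f < 1%). With the final f = 0.01974: V = √(2·4000·0.307/(0.01974·66.7·1030)) = 1.346 m/s.
Q = V·A = 1.346·(π/4·0.307²) = 0.09963 m³/s = 5980 L/min.

Q ≈ 5980 L/min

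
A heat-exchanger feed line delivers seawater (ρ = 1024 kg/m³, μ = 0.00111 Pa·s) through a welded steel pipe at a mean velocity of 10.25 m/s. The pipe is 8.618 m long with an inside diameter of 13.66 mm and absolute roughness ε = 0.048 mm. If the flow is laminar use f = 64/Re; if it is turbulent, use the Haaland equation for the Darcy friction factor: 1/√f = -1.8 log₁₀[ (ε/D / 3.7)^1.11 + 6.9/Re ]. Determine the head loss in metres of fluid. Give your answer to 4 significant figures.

Reynolds number Re = ρVD/μ = 1024 · 10.25 · 0.01366 / 0.00111 = 1.292e+05.
Re > 4000 → turbulent. Relative roughness ε/D = 4.8e-05/0.01366 = 0.00351. Haaland: 1/√f = -1.8 log₁₀[(0.00351/3.7)^1.11 + 6.9/1.292e+05] = -1.8 log₁₀[0.000442 + 5.34e-05] = 5.95, so f = 0.02825.
Darcy-Weisbach: ΔP = f(L/D)(ρV²/2) = 0.02825·(8.618/0.01366)·(1024·10.25²/2) = 0.02825·630.9·5.379e+04 = 9.588e+05 Pa.
Head loss h_f = ΔP/(ρg) = 9.588e+05/(1024·9.81) = 95.44 m.

h_f ≈ 95.44 m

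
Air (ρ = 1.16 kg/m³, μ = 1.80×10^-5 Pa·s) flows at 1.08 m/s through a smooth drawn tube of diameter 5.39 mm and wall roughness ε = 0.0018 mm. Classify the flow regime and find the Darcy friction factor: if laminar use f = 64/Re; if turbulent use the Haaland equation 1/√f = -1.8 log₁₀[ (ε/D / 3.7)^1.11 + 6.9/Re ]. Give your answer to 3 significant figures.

Re = ρVD/μ = 1.16·1.08·0.00539/1.8e-05 = 375.1.
Re < 2300 → laminar, so f = 64/Re = 0.1706 (roughness is irrelevant in laminar flow).

f ≈ 0.171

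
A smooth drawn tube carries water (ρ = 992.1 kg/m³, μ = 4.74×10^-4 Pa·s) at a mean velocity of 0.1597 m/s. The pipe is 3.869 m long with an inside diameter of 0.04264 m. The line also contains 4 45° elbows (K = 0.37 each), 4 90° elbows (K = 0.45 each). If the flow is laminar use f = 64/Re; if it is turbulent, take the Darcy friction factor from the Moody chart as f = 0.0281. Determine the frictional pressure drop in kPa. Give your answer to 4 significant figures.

Reynolds number Re = ρVD/μ = 992.1 · 0.1597 · 0.04264 / 0.000474 = 1.425e+04.
Re > 4000 → turbulent; use the Moody-chart value f = 0.0281.
Total minor-loss coefficient ΣK = 4·0.37 + 4·0.45 = 3.28.
ΔP = [f·L/D + ΣK]·(ρV²/2) = [0.0281·3.869/0.04264 + 3.28]·(992.1·0.1597²/2) = [2.55 + 3.28]·12.65 = 73.75 Pa.
ΔP = 73.75 Pa = 0.07375 kPa.

ΔP ≈ 0.07375 kPa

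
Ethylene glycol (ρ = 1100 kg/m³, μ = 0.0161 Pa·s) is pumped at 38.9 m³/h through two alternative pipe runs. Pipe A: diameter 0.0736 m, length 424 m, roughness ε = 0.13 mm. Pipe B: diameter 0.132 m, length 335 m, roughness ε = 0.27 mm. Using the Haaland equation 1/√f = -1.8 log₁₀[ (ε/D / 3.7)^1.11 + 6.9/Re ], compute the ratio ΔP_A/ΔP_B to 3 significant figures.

Pipe A: V = Q/A = 0.01081/0.004254 = 2.54 m/s; Re = 1.277e+04; ε/D = 0.00177; Haaland → f = 0.03156; ΔP_A = f(L/D)(ρV²/2) = 6.451e+05 Pa.
Pipe B: V = Q/A = 0.01081/0.01368 = 0.7896 m/s; Re = 7121; ε/D = 0.00205; Haaland → f = 0.03628; ΔP_B = f(L/D)(ρV²/2) = 3.157e+04 Pa.
ΔP_A/ΔP_B = 6.451e+05/3.157e+04 = 20.4.

ΔP_A/ΔP_B ≈ 20.4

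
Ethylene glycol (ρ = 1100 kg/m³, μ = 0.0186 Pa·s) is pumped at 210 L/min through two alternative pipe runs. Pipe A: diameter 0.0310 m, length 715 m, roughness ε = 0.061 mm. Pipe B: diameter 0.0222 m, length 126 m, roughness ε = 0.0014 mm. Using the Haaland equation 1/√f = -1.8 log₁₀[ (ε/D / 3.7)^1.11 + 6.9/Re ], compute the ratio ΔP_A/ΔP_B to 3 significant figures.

Pipe A: V = Q/A = 0.0035/0.0007548 = 4.637 m/s; Re = 8502; ε/D = 0.00197; Haaland → f = 0.03472; ΔP_A = f(L/D)(ρV²/2) = 9.472e+06 Pa.
Pipe B: V = Q/A = 0.0035/0.0003871 = 9.042 m/s; Re = 1.187e+04; ε/D = 6.31e-05; Haaland → f = 0.02955; ΔP_B = f(L/D)(ρV²/2) = 7.542e+06 Pa.
ΔP_A/ΔP_B = 9.472e+06/7.542e+06 = 1.26.

ΔP_A/ΔP_B ≈ 1.26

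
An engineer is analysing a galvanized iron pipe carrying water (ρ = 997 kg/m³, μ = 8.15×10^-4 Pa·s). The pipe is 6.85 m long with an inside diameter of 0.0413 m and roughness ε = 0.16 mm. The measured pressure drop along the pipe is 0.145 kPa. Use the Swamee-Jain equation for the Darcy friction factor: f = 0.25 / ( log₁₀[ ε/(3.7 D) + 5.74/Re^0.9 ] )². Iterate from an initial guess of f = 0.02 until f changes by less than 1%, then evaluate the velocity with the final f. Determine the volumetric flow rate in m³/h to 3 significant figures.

Rearranging Darcy-Weisbach: V = √(2·ΔP·D/(f·L·ρ)). With ε/D = 0.00016/0.0413 = 0.00387, iterate starting from f = 0.02:
  f = 0.02 → V = √(2·145·0.0413/(0.02·6.85·997)) = 0.2961 m/s; Re = ρVD/μ = 1.496e+04; f → 0.0346
  f = 0.0346 → V = 0.2251 m/s; Re = 1.138e+04; f → 0.03608
  f = 0.03608 → V = 0.2205 m/s; Re = 1.114e+04; f → 0.0362
Converged (Δf/f < 1%). With the final f = 0.0362: V = √(2·145·0.0413/(0.0362·6.85·997)) = 0.2201 m/s.
Q = V·A = 0.2201·(π/4·0.0413²) = 0.0002949 m³/s = 1.06 m³/h.

Q ≈ 1.06 m³/h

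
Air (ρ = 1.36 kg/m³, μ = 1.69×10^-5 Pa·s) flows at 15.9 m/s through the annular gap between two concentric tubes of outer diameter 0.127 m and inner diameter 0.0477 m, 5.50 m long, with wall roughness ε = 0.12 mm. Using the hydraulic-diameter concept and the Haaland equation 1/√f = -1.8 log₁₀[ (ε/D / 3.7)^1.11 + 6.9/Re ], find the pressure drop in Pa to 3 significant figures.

Hydraulic diameter D_h = 4A/P = D_o - D_i = 0.127 - 0.0477 = 0.0793 m.
Re = ρVD_h/μ = 1.36·15.9·0.0793/1.69e-05 = 1.015e+05.
ε/D_h = 0.00012/0.0793 = 0.00151; Haaland gives 1/√f = -1.8 log₁₀[0.000173+6.8e-05] = 6.511, so f = 0.02359.
ΔP = f(L/D_h)(ρV²/2) = 0.02359·5.5/0.0793·171.9 = 281.2 Pa.

ΔP ≈ 281 Pa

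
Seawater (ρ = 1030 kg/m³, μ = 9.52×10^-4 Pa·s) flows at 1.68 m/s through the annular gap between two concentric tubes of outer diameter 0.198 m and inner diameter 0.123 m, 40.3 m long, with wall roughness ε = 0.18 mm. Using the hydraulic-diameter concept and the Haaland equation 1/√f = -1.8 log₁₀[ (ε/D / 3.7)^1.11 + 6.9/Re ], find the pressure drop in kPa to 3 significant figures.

ΔP ≈ 20.0 kPa

Hydraulic diameter D_h = 4A/P = D_o - D_i = 0.198 - 0.123 = 0.075 m.
Re = ρVD_h/μ = 1030·1.68·0.075/0.000952 = 1.363e+05.
ε/D_h = 0.00018/0.075 = 0.0024; Haaland gives 1/√f = -1.8 log₁₀[0.000289+5.06e-05] = 6.244, so f = 0.02565.
ΔP = f(L/D_h)(ρV²/2) = 0.02565·40.3/0.075·1454 = 2.004e+04 Pa.
ΔP = 20.0 kPa.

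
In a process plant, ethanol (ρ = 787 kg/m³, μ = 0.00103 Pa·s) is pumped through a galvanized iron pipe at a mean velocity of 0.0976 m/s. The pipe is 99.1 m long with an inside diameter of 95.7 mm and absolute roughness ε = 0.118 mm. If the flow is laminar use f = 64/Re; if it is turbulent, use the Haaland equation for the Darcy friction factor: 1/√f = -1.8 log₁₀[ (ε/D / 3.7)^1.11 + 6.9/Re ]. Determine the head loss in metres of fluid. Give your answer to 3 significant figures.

h_f ≈ 0.0178 m

Reynolds number Re = ρVD/μ = 787 · 0.0976 · 0.0957 / 0.00103 = 7137.
Re > 4000 → turbulent. Relative roughness ε/D = 0.000118/0.0957 = 0.00123. Haaland: 1/√f = -1.8 log₁₀[(0.00123/3.7)^1.11 + 6.9/7137] = -1.8 log₁₀[0.000138 + 0.000967] = 5.322, so f = 0.03531.
Darcy-Weisbach: ΔP = f(L/D)(ρV²/2) = 0.03531·(99.1/0.0957)·(787·0.0976²/2) = 0.03531·1036·3.748 = 137 Pa.
Head loss h_f = ΔP/(ρg) = 137/(787·9.81) = 0.0178 m.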